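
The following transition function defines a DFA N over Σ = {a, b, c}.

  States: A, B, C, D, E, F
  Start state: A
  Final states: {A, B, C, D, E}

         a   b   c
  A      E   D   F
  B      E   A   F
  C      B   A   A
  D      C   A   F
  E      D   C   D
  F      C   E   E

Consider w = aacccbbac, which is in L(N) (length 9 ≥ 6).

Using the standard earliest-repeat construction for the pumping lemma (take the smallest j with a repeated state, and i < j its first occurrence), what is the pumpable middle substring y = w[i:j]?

Run of N on w = a a c c c b b a c:
  step 0: A  (start)
  step 1: E  (read a: A→E)
  step 2: D  (read a: E→D)
  step 3: F  (read c: D→F)
  step 4: E  (read c: F→E)   ← first repeat (E seen earlier)
  step 5: D  (read c: E→D)
  step 6: A  (read b: D→A)
  step 7: D  (read b: A→D)
  step 8: C  (read a: D→C)
  step 9: A  (read c: C→A)

So i = 1, j = 4, giving x = w[0:1] = a, y = w[1:4] = acc, z = w[4:9] = cbbac.
Check: |xy| = 4 ≤ 6 and |y| = 3 ≥ 1. Reading y takes N from E back to E, so every xyⁱz is accepted.

acc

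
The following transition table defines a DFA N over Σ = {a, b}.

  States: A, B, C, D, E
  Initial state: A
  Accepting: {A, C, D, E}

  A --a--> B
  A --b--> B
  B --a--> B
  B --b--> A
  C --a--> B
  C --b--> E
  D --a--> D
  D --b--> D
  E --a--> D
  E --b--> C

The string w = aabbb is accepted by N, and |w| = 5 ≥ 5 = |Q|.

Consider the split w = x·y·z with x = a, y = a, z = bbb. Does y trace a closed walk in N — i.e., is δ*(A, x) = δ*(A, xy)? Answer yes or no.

yes

Run of N on the first 2 characters of w = a a:
  step 0: A  (start)
  step 1: B  (read a: A→B)
  step 2: B  (read a: B→B)

After x (step 1): B. After xy (step 2): B.
They match, so y = a drives N around a cycle from B back to itself; pumping y any number of times keeps N in B before reading z, and xyⁱz ∈ L(N) for every i ≥ 0.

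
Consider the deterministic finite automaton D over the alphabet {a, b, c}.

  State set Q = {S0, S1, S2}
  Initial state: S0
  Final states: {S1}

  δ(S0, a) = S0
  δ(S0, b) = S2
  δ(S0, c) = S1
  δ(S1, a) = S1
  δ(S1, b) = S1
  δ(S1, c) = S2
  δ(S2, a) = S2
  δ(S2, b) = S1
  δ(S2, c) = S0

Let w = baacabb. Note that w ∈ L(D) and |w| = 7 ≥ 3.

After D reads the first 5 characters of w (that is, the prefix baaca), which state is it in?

S0

State sequence: S0 -b-> S2 -a-> S2 -a-> S2 -c-> S0 -a-> S0

After reading 5 characters, D is in state S0.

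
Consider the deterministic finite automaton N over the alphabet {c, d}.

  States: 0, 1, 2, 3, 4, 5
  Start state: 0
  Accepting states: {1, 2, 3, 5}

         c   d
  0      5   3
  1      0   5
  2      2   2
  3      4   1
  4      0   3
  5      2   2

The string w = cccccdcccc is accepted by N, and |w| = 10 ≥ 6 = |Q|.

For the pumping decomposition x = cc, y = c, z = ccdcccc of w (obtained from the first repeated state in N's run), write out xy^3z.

cccccccdcccc

xy^3z = cc·c·c·c·ccdcccc = cccccccdcccc.
Reading y = c takes N from 2 back to 2, so after x·y·y·y the machine is still in 2, and z then leads to the accepting state 2. Hence cccccccdcccc ∈ L(N).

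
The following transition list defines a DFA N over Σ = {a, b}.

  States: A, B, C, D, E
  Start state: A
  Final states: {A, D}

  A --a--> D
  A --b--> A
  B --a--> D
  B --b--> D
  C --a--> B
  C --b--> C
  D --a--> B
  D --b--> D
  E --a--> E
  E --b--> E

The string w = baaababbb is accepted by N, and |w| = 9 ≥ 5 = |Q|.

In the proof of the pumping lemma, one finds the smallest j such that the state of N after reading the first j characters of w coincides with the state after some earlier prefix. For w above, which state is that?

State sequence: A -b-> A -a-> D -a-> B -a-> D -b-> D -a-> B -b-> D -b-> D -b-> D
First repeat at step 1: A was already visited.

The earliest repeat is at step j = 1: N is in A, which it already visited at step i = 0.

A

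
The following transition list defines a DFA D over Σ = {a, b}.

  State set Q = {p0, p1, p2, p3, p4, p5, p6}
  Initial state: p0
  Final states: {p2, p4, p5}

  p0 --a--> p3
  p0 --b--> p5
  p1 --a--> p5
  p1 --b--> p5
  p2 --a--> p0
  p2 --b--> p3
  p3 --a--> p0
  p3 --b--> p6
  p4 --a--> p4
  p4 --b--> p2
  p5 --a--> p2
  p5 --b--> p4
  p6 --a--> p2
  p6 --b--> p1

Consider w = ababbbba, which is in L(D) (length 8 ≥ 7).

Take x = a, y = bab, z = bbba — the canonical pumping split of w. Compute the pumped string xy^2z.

xy^2z = a·bab·bab·bbba = ababbabbbba.
Reading y = bab takes D from p3 back to p3, so after x·y·y the machine is still in p3, and z then leads to the accepting state p2. Hence ababbabbbba ∈ L(D).

ababbabbbba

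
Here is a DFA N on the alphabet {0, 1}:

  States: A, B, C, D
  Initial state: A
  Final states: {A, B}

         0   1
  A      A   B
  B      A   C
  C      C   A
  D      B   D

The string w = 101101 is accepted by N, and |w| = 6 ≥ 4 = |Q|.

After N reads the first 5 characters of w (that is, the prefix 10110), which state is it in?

Run of N on the first 5 characters of w = 1 0 1 1 0:
  step 0: A  (start)
  step 1: B  (read 1: A→B)
  step 2: A  (read 0: B→A)
  step 3: B  (read 1: A→B)
  step 4: C  (read 1: B→C)
  step 5: C  (read 0: C→C)

After reading 5 characters, N is in state C.

C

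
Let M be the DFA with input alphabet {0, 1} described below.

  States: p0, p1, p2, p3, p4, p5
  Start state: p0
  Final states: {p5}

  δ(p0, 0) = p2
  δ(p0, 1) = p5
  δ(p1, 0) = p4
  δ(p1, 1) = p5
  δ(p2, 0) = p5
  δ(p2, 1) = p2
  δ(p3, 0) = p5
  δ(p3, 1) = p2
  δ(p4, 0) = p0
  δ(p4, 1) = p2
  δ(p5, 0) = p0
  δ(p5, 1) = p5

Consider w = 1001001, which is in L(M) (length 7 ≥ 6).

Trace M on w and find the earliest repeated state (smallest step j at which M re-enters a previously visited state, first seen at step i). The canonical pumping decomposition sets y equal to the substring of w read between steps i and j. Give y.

Run of M on w = 1 0 0 1 0 0 1:
  step 0: p0  (start)
  step 1: p5  (read 1: p0→p5)
  step 2: p0  (read 0: p5→p0)   ← first repeat (p0 seen earlier)
  step 3: p2  (read 0: p0→p2)
  step 4: p2  (read 1: p2→p2)
  step 5: p5  (read 0: p2→p5)
  step 6: p0  (read 0: p5→p0)
  step 7: p5  (read 1: p0→p5)

So i = 0, j = 2, giving x = w[0:0] = ε, y = w[0:2] = 10, z = w[2:7] = 01001.
Check: |xy| = 2 ≤ 6 and |y| = 2 ≥ 1. Reading y takes M from p0 back to p0, so every xyⁱz is accepted.
With |Q| = 6, pigeonhole forces a state repeat no later than step 6; the substring read between the first and second visits to that state can be pumped.

10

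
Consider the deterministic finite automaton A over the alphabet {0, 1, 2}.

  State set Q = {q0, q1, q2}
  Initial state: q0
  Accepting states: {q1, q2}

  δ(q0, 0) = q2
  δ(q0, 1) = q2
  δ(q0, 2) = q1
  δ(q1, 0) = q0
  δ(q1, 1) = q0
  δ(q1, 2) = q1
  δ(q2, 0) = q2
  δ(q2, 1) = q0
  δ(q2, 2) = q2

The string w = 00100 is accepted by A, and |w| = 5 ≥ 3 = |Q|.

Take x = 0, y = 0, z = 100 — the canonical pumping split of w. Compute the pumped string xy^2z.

xy^2z = 0·0·0·100 = 000100.
Reading y = 0 takes A from q2 back to q2, so after x·y·y the machine is still in q2, and z then leads to the accepting state q2. Hence 000100 ∈ L(A).

000100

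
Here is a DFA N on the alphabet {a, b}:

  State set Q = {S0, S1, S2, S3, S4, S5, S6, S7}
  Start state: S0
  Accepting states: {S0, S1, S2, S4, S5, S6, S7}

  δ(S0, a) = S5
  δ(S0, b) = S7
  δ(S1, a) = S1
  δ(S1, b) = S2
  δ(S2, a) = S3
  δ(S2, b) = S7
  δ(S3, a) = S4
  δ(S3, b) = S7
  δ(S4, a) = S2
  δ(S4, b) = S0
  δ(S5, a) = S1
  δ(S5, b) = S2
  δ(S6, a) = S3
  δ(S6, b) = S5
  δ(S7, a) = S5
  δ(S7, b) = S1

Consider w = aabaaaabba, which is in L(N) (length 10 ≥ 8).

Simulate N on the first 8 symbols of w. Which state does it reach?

State sequence: S0 -a-> S5 -a-> S1 -b-> S2 -a-> S3 -a-> S4 -a-> S2 -a-> S3 -b-> S7

After reading 8 characters, N is in state S7.
(This kind of state-tracing is the core of the pumping-lemma construction: with 8 states, pigeonhole forces a repeat within the first 8 steps.)

S7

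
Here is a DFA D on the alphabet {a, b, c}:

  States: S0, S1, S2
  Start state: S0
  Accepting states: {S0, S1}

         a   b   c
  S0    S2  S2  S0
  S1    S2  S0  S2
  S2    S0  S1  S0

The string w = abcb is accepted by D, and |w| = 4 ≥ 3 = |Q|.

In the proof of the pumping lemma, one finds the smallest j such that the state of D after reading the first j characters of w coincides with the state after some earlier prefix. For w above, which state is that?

S2

Run of D on w = a b c b:
  step 0: S0  (start)
  step 1: S2  (read a: S0→S2)
  step 2: S1  (read b: S2→S1)
  step 3: S2  (read c: S1→S2)   ← first repeat (S2 seen earlier)
  step 4: S1  (read b: S2→S1)

The earliest repeat is at step j = 3: D is in S2, which it already visited at step i = 1.
Since D has 3 states, any run of length ≥ 3 visits 3+1 states, so by pigeonhole some state repeats within the first 3 steps — that repeat gives the pumpable loop.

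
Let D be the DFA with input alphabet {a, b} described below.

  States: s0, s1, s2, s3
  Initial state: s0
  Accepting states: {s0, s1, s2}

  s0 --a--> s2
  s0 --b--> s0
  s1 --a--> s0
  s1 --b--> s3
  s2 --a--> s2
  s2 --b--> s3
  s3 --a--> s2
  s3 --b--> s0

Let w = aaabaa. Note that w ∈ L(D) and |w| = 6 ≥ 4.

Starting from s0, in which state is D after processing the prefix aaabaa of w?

s2

Run of D on the first 6 characters of w = a a a b a a:
  step 0: s0  (start)
  step 1: s2  (read a: s0→s2)
  step 2: s2  (read a: s2→s2)
  step 3: s2  (read a: s2→s2)
  step 4: s3  (read b: s2→s3)
  step 5: s2  (read a: s3→s2)
  step 6: s2  (read a: s2→s2)

After reading 6 characters, D is in state s2.
(This kind of state-tracing is the core of the pumping-lemma construction: with 4 states, pigeonhole forces a repeat within the first 4 steps.)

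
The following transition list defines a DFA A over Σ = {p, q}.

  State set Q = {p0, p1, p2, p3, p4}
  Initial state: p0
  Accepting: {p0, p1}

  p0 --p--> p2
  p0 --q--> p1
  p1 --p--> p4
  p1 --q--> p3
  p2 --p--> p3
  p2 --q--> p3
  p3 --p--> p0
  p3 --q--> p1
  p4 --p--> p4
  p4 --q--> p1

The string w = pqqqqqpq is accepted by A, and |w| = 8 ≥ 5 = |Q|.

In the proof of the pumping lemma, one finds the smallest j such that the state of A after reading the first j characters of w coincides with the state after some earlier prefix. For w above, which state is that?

p3

Run of A on w = p q q q q q p q:
  step 0: p0  (start)
  step 1: p2  (read p: p0→p2)
  step 2: p3  (read q: p2→p3)
  step 3: p1  (read q: p3→p1)
  step 4: p3  (read q: p1→p3)   ← first repeat (p3 seen earlier)
  step 5: p1  (read q: p3→p1)
  step 6: p3  (read q: p1→p3)
  step 7: p0  (read p: p3→p0)
  step 8: p1  (read q: p0→p1)

The earliest repeat is at step j = 4: A is in p3, which it already visited at step i = 2.
Since A has 5 states, any run of length ≥ 5 visits 5+1 states, so by pigeonhole some state repeats within the first 5 steps — that repeat gives the pumpable loop.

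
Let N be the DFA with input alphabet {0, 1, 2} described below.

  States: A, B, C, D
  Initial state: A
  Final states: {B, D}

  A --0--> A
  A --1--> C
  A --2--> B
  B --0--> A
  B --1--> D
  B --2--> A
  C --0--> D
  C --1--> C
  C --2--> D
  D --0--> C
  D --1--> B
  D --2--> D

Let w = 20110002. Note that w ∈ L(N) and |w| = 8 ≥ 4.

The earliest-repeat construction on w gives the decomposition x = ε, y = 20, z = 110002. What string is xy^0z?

110002

xy⁰z = xz = ε·110002 = 110002.
Reading y = 20 takes N from A back to A, so after x the machine is still in A, and z then leads to the accepting state D. Hence 110002 ∈ L(N).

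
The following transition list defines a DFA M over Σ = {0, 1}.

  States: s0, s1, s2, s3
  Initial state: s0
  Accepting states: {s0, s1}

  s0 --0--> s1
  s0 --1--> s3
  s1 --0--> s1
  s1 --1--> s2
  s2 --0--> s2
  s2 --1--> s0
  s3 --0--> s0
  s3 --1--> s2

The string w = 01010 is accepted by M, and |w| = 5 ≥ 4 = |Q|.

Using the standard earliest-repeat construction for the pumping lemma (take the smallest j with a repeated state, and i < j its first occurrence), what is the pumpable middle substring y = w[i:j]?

0

Run of M on w = 0 1 0 1 0:
  step 0: s0  (start)
  step 1: s1  (read 0: s0→s1)
  step 2: s2  (read 1: s1→s2)
  step 3: s2  (read 0: s2→s2)   ← first repeat (s2 seen earlier)
  step 4: s0  (read 1: s2→s0)
  step 5: s1  (read 0: s0→s1)

So i = 2, j = 3, giving x = w[0:2] = 01, y = w[2:3] = 0, z = w[3:5] = 10.
Check: |xy| = 3 ≤ 4 and |y| = 1 ≥ 1. Reading y takes M from s2 back to s2, so every xyⁱz is accepted.
The DFA has 4 states, so the proof of the pumping lemma guarantees a repeated state among the first 4+1 visited; the segment between the two visits is the pumpable y.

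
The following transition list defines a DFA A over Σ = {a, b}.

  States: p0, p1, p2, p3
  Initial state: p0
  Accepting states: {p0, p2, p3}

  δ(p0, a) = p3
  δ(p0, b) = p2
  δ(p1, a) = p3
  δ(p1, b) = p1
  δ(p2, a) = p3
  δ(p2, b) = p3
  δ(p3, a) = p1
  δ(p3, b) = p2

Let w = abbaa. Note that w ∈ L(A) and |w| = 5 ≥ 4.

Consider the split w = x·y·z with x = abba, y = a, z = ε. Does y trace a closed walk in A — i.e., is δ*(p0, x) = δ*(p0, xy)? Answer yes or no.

no

Run of A on the first 5 characters of w = a b b a a:
  step 0: p0  (start)
  step 1: p3  (read a: p0→p3)
  step 2: p2  (read b: p3→p2)
  step 3: p3  (read b: p2→p3)
  step 4: p1  (read a: p3→p1)
  step 5: p3  (read a: p1→p3)

After x (step 4): p1. After xy (step 5): p3.
They differ (p1 ≠ p3), so y is not a cycle from the state after x; this split is not the one the pumping-lemma construction produces, and pumping y need not keep the string in L(A).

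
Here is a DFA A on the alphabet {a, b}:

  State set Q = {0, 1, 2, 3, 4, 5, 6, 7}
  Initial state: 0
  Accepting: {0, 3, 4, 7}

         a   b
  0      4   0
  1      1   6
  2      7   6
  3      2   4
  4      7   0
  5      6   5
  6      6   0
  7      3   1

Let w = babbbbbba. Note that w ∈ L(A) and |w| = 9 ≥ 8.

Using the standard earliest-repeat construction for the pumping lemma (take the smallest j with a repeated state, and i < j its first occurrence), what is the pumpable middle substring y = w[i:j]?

b

State sequence: 0 -b-> 0 -a-> 4 -b-> 0 -b-> 0 -b-> 0 -b-> 0 -b-> 0 -b-> 0 -a-> 4
First repeat at step 1: 0 was already visited.

So i = 0, j = 1, giving x = w[0:0] = ε, y = w[0:1] = b, z = w[1:9] = abbbbbba.
Check: |xy| = 1 ≤ 8 and |y| = 1 ≥ 1. Reading y takes A from 0 back to 0, so every xyⁱz is accepted.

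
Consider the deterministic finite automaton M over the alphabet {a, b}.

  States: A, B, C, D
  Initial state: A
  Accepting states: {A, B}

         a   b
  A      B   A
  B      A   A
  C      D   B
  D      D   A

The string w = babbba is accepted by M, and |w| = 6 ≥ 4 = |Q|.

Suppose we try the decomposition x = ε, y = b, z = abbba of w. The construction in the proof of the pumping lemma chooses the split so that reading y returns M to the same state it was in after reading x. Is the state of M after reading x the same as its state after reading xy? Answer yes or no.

yes

Run of M on the first 1 characters of w = b:
  step 0: A  (start)
  step 1: A  (read b: A→A)

After x (step 0): A. After xy (step 1): A.
They match, so y = b drives M around a cycle from A back to itself; pumping y any number of times keeps M in A before reading z, and xyⁱz ∈ L(M) for every i ≥ 0.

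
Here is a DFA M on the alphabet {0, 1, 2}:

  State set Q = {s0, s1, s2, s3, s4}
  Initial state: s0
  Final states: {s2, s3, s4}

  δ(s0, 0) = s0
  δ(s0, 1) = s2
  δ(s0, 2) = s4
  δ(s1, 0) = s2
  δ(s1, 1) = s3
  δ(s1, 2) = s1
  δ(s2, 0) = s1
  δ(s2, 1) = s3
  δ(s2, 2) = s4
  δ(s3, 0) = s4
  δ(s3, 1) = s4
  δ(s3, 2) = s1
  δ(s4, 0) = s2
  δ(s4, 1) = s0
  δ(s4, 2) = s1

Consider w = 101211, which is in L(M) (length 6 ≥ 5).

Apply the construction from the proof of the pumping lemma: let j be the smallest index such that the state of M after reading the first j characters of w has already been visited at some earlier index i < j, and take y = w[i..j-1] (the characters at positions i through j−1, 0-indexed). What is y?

State sequence: s0 -1-> s2 -0-> s1 -1-> s3 -2-> s1 -1-> s3 -1-> s4
First repeat at step 4: s1 was already visited.

So i = 2, j = 4, giving x = w[0:2] = 10, y = w[2:4] = 12, z = w[4:6] = 11.
Check: |xy| = 4 ≤ 5 and |y| = 2 ≥ 1. Reading y takes M from s1 back to s1, so every xyⁱz is accepted.
With |Q| = 5, pigeonhole forces a state repeat no later than step 5; the substring read between the first and second visits to that state can be pumped.

12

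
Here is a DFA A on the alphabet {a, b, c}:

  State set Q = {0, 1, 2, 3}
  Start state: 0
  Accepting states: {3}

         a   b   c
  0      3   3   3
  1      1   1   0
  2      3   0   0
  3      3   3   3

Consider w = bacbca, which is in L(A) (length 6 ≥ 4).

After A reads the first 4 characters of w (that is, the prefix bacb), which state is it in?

State sequence: 0 -b-> 3 -a-> 3 -c-> 3 -b-> 3

After reading 4 characters, A is in state 3.
(This kind of state-tracing is the core of the pumping-lemma construction: with 4 states, pigeonhole forces a repeat within the first 4 steps.)

3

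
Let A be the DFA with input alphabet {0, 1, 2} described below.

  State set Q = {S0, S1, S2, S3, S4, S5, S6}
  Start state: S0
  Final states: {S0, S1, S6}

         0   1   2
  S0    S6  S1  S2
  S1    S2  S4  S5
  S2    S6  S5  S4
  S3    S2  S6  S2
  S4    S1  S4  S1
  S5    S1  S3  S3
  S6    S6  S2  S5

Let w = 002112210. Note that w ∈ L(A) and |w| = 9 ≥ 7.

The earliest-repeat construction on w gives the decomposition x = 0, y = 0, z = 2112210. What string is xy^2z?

0002112210

xy^2z = 0·0·0·2112210 = 0002112210.
Reading y = 0 takes A from S6 back to S6, so after x·y·y the machine is still in S6, and z then leads to the accepting state S6. Hence 0002112210 ∈ L(A).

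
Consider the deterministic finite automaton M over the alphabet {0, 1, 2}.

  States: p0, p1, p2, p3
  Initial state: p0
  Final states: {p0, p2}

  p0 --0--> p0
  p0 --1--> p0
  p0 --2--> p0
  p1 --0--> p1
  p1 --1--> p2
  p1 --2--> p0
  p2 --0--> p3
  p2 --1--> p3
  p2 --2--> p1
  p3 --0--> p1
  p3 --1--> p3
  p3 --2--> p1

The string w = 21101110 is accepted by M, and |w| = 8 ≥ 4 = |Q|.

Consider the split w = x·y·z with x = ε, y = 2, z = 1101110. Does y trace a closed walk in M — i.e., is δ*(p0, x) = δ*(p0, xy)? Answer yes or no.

yes

State sequence: p0 -2-> p0

After x (step 0): p0. After xy (step 1): p0.
They match, so y = 2 drives M around a cycle from p0 back to itself; pumping y any number of times keeps M in p0 before reading z, and xyⁱz ∈ L(M) for every i ≥ 0.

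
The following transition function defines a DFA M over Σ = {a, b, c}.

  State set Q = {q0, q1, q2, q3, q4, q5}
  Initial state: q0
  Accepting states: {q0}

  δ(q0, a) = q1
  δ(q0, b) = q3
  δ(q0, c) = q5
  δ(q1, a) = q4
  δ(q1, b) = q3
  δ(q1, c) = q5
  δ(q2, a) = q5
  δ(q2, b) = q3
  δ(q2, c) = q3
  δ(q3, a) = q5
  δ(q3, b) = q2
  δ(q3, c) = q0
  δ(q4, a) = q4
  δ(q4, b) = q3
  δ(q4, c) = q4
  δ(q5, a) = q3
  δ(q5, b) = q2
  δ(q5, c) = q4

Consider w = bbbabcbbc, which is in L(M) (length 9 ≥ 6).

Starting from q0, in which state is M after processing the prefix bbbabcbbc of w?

Run of M on the first 9 characters of w = b b b a b c b b c:
  step 0: q0  (start)
  step 1: q3  (read b: q0→q3)
  step 2: q2  (read b: q3→q2)
  step 3: q3  (read b: q2→q3)
  step 4: q5  (read a: q3→q5)
  step 5: q2  (read b: q5→q2)
  step 6: q3  (read c: q2→q3)
  step 7: q2  (read b: q3→q2)
  step 8: q3  (read b: q2→q3)
  step 9: q0  (read c: q3→q0)

After reading 9 characters, M is in state q0.

q0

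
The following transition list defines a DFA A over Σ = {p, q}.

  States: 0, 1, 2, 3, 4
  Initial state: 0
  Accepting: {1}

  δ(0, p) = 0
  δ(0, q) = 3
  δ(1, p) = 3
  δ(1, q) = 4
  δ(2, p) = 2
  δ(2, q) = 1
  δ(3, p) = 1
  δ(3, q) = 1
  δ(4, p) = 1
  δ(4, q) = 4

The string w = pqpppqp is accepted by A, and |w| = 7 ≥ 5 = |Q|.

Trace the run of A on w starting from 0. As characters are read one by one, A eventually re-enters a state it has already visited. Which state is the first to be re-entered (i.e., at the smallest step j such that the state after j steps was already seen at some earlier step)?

0

Run of A on w = p q p p p q p:
  step 0: 0  (start)
  step 1: 0  (read p: 0→0)   ← first repeat (0 seen earlier)
  step 2: 3  (read q: 0→3)
  step 3: 1  (read p: 3→1)
  step 4: 3  (read p: 1→3)
  step 5: 1  (read p: 3→1)
  step 6: 4  (read q: 1→4)
  step 7: 1  (read p: 4→1)

The earliest repeat is at step j = 1: A is in 0, which it already visited at step i = 0.
The DFA has 5 states, so the proof of the pumping lemma guarantees a repeated state among the first 5+1 visited; the segment between the two visits is the pumpable y.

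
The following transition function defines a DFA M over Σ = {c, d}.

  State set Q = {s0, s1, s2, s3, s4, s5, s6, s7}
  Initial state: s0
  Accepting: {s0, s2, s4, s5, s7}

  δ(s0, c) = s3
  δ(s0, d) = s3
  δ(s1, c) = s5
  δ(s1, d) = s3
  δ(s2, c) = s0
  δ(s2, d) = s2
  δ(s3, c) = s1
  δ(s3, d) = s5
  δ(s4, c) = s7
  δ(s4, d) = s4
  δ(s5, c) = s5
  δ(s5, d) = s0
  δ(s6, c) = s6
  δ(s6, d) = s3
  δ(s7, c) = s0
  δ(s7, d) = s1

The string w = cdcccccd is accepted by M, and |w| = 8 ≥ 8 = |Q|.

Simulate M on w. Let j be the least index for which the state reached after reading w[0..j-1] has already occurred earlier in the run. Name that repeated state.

State sequence: s0 -c-> s3 -d-> s5 -c-> s5 -c-> s5 -c-> s5 -c-> s5 -c-> s5 -d-> s0
First repeat at step 3: s5 was already visited.

The earliest repeat is at step j = 3: M is in s5, which it already visited at step i = 2.

s5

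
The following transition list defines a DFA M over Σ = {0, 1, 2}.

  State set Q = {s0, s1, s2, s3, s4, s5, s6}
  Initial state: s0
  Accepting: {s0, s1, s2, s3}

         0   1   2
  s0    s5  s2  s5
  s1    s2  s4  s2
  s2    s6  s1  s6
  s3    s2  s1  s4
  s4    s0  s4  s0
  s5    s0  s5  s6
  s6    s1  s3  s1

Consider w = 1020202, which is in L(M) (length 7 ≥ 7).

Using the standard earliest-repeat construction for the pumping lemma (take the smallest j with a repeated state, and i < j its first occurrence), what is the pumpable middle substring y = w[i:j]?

020

Run of M on w = 1 0 2 0 2 0 2:
  step 0: s0  (start)
  step 1: s2  (read 1: s0→s2)
  step 2: s6  (read 0: s2→s6)
  step 3: s1  (read 2: s6→s1)
  step 4: s2  (read 0: s1→s2)   ← first repeat (s2 seen earlier)
  step 5: s6  (read 2: s2→s6)
  step 6: s1  (read 0: s6→s1)
  step 7: s2  (read 2: s1→s2)

So i = 1, j = 4, giving x = w[0:1] = 1, y = w[1:4] = 020, z = w[4:7] = 202.
Check: |xy| = 4 ≤ 7 and |y| = 3 ≥ 1. Reading y takes M from s2 back to s2, so every xyⁱz is accepted.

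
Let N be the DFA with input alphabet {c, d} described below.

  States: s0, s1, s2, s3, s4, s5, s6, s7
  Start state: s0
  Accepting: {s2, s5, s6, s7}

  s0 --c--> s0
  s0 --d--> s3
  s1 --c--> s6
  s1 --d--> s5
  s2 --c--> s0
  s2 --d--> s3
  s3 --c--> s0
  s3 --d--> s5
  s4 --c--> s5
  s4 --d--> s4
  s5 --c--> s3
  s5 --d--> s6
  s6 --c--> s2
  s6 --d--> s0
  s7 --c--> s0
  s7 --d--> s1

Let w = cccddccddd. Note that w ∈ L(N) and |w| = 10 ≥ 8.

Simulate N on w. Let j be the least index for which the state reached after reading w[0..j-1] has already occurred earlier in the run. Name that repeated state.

s0

State sequence: s0 -c-> s0 -c-> s0 -c-> s0 -d-> s3 -d-> s5 -c-> s3 -c-> s0 -d-> s3 -d-> s5 -d-> s6
First repeat at step 1: s0 was already visited.

The earliest repeat is at step j = 1: N is in s0, which it already visited at step i = 0.
The DFA has 8 states, so the proof of the pumping lemma guarantees a repeated state among the first 8+1 visited; the segment between the two visits is the pumpable y.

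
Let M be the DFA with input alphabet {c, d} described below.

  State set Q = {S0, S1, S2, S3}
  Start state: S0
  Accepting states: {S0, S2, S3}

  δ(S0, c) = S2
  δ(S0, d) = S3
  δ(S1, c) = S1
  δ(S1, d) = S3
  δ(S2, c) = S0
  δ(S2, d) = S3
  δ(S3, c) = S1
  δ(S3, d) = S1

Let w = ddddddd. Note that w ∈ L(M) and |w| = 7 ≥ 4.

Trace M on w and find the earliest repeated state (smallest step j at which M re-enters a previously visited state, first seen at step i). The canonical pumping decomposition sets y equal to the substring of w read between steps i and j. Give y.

dd

Run of M on w = d d d d d d d:
  step 0: S0  (start)
  step 1: S3  (read d: S0→S3)
  step 2: S1  (read d: S3→S1)
  step 3: S3  (read d: S1→S3)   ← first repeat (S3 seen earlier)
  step 4: S1  (read d: S3→S1)
  step 5: S3  (read d: S1→S3)
  step 6: S1  (read d: S3→S1)
  step 7: S3  (read d: S1→S3)

So i = 1, j = 3, giving x = w[0:1] = d, y = w[1:3] = dd, z = w[3:7] = dddd.
Check: |xy| = 3 ≤ 4 and |y| = 2 ≥ 1. Reading y takes M from S3 back to S3, so every xyⁱz is accepted.
Since M has 4 states, any run of length ≥ 4 visits 4+1 states, so by pigeonhole some state repeats within the first 4 steps — that repeat gives the pumpable loop.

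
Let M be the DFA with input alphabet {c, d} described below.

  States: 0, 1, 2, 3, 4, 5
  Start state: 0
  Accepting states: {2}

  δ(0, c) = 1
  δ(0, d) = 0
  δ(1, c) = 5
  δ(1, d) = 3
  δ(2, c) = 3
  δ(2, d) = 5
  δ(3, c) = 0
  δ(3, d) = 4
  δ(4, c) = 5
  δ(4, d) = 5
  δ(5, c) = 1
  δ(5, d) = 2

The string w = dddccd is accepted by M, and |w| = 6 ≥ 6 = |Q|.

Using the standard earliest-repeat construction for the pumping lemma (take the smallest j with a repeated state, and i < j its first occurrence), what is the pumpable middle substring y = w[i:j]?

State sequence: 0 -d-> 0 -d-> 0 -d-> 0 -c-> 1 -c-> 5 -d-> 2
First repeat at step 1: 0 was already visited.

So i = 0, j = 1, giving x = w[0:0] = ε, y = w[0:1] = d, z = w[1:6] = ddccd.
Check: |xy| = 1 ≤ 6 and |y| = 1 ≥ 1. Reading y takes M from 0 back to 0, so every xyⁱz is accepted.
The DFA has 6 states, so the proof of the pumping lemma guarantees a repeated state among the first 6+1 visited; the segment between the two visits is the pumpable y.

d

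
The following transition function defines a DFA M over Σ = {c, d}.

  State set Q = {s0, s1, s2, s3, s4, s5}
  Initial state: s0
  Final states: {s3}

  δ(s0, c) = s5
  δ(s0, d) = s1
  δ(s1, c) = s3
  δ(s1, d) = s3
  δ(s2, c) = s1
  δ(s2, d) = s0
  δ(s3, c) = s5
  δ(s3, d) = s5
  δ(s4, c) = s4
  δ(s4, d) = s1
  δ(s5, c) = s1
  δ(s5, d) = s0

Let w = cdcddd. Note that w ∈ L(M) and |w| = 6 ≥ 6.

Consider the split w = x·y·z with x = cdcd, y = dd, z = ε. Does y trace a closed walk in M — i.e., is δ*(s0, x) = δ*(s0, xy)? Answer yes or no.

State sequence: s0 -c-> s5 -d-> s0 -c-> s5 -d-> s0 -d-> s1 -d-> s3

After x (step 4): s0. After xy (step 6): s3.
They differ (s0 ≠ s3), so y is not a cycle from the state after x; this split is not the one the pumping-lemma construction produces, and pumping y need not keep the string in L(M).

no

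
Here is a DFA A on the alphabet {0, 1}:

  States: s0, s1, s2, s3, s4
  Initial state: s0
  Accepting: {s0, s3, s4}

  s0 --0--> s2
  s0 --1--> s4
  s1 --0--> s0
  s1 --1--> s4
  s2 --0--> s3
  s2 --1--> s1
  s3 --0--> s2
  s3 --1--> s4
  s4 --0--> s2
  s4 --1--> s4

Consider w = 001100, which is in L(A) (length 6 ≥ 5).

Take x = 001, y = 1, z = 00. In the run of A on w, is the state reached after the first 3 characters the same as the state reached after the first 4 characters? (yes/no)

State sequence: s0 -0-> s2 -0-> s3 -1-> s4 -1-> s4

After x (step 3): s4. After xy (step 4): s4.
They match, so y = 1 drives A around a cycle from s4 back to itself; pumping y any number of times keeps A in s4 before reading z, and xyⁱz ∈ L(A) for every i ≥ 0.

yes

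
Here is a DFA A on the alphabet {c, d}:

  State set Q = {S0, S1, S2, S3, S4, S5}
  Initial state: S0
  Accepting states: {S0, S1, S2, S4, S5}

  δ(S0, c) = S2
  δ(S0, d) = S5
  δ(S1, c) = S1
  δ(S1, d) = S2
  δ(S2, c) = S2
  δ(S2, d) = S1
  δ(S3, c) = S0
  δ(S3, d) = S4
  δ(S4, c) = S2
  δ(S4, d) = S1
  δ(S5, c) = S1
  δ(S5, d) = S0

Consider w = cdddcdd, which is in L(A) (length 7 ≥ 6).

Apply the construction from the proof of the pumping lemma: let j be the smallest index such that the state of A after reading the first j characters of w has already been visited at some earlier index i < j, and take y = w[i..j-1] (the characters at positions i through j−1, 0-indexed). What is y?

dd

State sequence: S0 -c-> S2 -d-> S1 -d-> S2 -d-> S1 -c-> S1 -d-> S2 -d-> S1
First repeat at step 3: S2 was already visited.

So i = 1, j = 3, giving x = w[0:1] = c, y = w[1:3] = dd, z = w[3:7] = dcdd.
Check: |xy| = 3 ≤ 6 and |y| = 2 ≥ 1. Reading y takes A from S2 back to S2, so every xyⁱz is accepted.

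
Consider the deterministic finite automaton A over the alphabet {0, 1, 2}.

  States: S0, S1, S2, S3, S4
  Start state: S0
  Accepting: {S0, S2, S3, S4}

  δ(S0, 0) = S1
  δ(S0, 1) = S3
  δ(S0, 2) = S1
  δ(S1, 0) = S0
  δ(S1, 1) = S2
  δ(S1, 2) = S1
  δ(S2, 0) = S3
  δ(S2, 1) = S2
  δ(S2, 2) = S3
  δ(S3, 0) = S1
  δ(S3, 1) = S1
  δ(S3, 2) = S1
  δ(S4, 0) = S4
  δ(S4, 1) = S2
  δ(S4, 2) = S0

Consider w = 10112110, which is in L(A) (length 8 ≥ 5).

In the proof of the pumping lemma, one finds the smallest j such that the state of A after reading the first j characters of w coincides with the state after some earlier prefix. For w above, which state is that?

S2

State sequence: S0 -1-> S3 -0-> S1 -1-> S2 -1-> S2 -2-> S3 -1-> S1 -1-> S2 -0-> S3
First repeat at step 4: S2 was already visited.

The earliest repeat is at step j = 4: A is in S2, which it already visited at step i = 3.
Pumping length from the standard proof: p = 5 (the number of states). The repeated state found above gives |xy| = j ≤ 5 and |y| = j − i ≥ 1.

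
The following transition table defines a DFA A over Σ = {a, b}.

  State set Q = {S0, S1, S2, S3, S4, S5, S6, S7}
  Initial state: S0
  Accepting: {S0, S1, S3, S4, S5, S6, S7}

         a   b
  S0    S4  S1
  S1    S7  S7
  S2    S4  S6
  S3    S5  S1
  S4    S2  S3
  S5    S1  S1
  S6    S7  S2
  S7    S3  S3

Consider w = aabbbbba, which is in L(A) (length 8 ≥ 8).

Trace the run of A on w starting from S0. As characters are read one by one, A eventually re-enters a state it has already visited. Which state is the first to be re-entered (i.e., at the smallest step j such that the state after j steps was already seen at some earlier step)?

S2

State sequence: S0 -a-> S4 -a-> S2 -b-> S6 -b-> S2 -b-> S6 -b-> S2 -b-> S6 -a-> S7
First repeat at step 4: S2 was already visited.

The earliest repeat is at step j = 4: A is in S2, which it already visited at step i = 2.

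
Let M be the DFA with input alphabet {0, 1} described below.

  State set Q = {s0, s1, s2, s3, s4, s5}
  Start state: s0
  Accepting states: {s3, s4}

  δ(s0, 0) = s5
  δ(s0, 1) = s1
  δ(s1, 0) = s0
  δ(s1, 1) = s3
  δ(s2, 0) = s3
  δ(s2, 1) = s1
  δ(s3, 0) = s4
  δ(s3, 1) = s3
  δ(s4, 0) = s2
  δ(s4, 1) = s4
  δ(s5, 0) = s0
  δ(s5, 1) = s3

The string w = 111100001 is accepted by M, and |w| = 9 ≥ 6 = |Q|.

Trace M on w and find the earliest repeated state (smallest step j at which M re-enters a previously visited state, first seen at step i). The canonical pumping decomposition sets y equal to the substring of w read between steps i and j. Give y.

1

Run of M on w = 1 1 1 1 0 0 0 0 1:
  step 0: s0  (start)
  step 1: s1  (read 1: s0→s1)
  step 2: s3  (read 1: s1→s3)
  step 3: s3  (read 1: s3→s3)   ← first repeat (s3 seen earlier)
  step 4: s3  (read 1: s3→s3)
  step 5: s4  (read 0: s3→s4)
  step 6: s2  (read 0: s4→s2)
  step 7: s3  (read 0: s2→s3)
  step 8: s4  (read 0: s3→s4)
  step 9: s4  (read 1: s4→s4)

So i = 2, j = 3, giving x = w[0:2] = 11, y = w[2:3] = 1, z = w[3:9] = 100001.
Check: |xy| = 3 ≤ 6 and |y| = 1 ≥ 1. Reading y takes M from s3 back to s3, so every xyⁱz is accepted.
Pumping length from the standard proof: p = 6 (the number of states). The repeated state found above gives |xy| = j ≤ 6 and |y| = j − i ≥ 1.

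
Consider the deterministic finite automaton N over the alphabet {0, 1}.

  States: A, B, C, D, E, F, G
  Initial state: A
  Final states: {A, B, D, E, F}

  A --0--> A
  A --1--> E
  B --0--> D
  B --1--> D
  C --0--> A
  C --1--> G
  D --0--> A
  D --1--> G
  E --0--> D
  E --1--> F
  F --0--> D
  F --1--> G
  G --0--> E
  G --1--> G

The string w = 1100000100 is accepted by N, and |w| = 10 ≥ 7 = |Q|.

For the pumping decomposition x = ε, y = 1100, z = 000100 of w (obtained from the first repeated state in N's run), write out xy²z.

11001100000100

xy^2z = ε·1100·1100·000100 = 11001100000100.
Reading y = 1100 takes N from A back to A, so after x·y·y the machine is still in A, and z then leads to the accepting state A. Hence 11001100000100 ∈ L(N).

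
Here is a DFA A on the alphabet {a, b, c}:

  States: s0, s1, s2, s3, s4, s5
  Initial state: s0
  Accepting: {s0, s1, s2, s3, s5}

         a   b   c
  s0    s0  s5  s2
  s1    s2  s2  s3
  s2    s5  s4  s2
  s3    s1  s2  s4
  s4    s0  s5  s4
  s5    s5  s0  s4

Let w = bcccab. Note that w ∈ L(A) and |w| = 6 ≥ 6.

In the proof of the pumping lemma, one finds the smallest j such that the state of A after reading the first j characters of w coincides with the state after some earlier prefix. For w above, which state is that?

s4

State sequence: s0 -b-> s5 -c-> s4 -c-> s4 -c-> s4 -a-> s0 -b-> s5
First repeat at step 3: s4 was already visited.

The earliest repeat is at step j = 3: A is in s4, which it already visited at step i = 2.
The DFA has 6 states, so the proof of the pumping lemma guarantees a repeated state among the first 6+1 visited; the segment between the two visits is the pumpable y.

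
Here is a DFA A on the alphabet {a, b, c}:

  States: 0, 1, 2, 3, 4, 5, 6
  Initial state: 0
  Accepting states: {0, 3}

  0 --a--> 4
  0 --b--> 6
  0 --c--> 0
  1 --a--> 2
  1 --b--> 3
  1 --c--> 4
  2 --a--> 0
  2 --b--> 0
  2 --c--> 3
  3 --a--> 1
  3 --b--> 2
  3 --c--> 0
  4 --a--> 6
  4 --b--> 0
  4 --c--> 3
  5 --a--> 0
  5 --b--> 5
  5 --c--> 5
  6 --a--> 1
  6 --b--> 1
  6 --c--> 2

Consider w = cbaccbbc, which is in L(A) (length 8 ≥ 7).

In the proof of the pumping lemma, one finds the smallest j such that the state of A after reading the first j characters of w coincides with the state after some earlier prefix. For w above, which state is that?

Run of A on w = c b a c c b b c:
  step 0: 0  (start)
  step 1: 0  (read c: 0→0)   ← first repeat (0 seen earlier)
  step 2: 6  (read b: 0→6)
  step 3: 1  (read a: 6→1)
  step 4: 4  (read c: 1→4)
  step 5: 3  (read c: 4→3)
  step 6: 2  (read b: 3→2)
  step 7: 0  (read b: 2→0)
  step 8: 0  (read c: 0→0)

The earliest repeat is at step j = 1: A is in 0, which it already visited at step i = 0.

0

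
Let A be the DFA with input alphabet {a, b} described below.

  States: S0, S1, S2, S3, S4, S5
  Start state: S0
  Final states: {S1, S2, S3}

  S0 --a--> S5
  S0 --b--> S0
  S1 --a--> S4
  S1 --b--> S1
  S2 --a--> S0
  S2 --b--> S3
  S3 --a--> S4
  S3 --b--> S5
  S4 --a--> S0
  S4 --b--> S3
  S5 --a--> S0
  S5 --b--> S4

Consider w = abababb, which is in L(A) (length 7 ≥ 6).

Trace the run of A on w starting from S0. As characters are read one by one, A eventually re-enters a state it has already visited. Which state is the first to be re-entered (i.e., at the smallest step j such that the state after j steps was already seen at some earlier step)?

Run of A on w = a b a b a b b:
  step 0: S0  (start)
  step 1: S5  (read a: S0→S5)
  step 2: S4  (read b: S5→S4)
  step 3: S0  (read a: S4→S0)   ← first repeat (S0 seen earlier)
  step 4: S0  (read b: S0→S0)
  step 5: S5  (read a: S0→S5)
  step 6: S4  (read b: S5→S4)
  step 7: S3  (read b: S4→S3)

The earliest repeat is at step j = 3: A is in S0, which it already visited at step i = 0.
Pumping length from the standard proof: p = 6 (the number of states). The repeated state found above gives |xy| = j ≤ 6 and |y| = j − i ≥ 1.

S0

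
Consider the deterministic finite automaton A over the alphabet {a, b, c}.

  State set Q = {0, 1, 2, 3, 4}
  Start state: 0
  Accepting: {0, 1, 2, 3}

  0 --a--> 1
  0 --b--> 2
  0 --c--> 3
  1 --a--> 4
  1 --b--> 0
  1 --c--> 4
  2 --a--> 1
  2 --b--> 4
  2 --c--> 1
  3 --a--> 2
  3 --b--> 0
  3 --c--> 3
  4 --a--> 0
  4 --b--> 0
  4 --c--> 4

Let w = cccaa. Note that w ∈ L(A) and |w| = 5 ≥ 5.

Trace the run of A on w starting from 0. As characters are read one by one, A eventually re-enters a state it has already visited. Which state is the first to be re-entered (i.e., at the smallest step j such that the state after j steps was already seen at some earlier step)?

Run of A on w = c c c a a:
  step 0: 0  (start)
  step 1: 3  (read c: 0→3)
  step 2: 3  (read c: 3→3)   ← first repeat (3 seen earlier)
  step 3: 3  (read c: 3→3)
  step 4: 2  (read a: 3→2)
  step 5: 1  (read a: 2→1)

The earliest repeat is at step j = 2: A is in 3, which it already visited at step i = 1.
The DFA has 5 states, so the proof of the pumping lemma guarantees a repeated state among the first 5+1 visited; the segment between the two visits is the pumpable y.

3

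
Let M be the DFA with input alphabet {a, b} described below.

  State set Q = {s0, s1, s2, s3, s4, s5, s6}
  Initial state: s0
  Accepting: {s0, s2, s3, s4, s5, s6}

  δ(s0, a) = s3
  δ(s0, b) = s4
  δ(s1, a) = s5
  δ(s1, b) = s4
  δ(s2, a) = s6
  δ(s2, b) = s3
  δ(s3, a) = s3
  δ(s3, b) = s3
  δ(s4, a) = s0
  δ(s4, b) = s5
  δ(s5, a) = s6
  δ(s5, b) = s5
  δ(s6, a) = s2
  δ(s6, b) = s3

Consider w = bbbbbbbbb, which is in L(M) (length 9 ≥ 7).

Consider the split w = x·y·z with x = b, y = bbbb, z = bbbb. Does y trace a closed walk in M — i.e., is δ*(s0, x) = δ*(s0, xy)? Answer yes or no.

Run of M on the first 5 characters of w = b b b b b:
  step 0: s0  (start)
  step 1: s4  (read b: s0→s4)
  step 2: s5  (read b: s4→s5)
  step 3: s5  (read b: s5→s5)
  step 4: s5  (read b: s5→s5)
  step 5: s5  (read b: s5→s5)

After x (step 1): s4. After xy (step 5): s5.
They differ (s4 ≠ s5), so y is not a cycle from the state after x; this split is not the one the pumping-lemma construction produces, and pumping y need not keep the string in L(M).

no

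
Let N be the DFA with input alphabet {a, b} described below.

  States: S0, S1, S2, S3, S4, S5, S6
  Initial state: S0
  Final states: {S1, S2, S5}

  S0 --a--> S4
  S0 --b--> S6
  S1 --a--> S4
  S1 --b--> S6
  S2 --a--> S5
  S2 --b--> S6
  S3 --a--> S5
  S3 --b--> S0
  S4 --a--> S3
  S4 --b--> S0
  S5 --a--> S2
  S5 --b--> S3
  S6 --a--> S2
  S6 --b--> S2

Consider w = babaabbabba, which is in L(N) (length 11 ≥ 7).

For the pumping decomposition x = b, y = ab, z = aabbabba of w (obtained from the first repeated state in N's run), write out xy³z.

xy^3z = b·ab·ab·ab·aabbabba = babababaabbabba.
Reading y = ab takes N from S6 back to S6, so after x·y·y·y the machine is still in S6, and z then leads to the accepting state S2. Hence babababaabbabba ∈ L(N).

babababaabbabba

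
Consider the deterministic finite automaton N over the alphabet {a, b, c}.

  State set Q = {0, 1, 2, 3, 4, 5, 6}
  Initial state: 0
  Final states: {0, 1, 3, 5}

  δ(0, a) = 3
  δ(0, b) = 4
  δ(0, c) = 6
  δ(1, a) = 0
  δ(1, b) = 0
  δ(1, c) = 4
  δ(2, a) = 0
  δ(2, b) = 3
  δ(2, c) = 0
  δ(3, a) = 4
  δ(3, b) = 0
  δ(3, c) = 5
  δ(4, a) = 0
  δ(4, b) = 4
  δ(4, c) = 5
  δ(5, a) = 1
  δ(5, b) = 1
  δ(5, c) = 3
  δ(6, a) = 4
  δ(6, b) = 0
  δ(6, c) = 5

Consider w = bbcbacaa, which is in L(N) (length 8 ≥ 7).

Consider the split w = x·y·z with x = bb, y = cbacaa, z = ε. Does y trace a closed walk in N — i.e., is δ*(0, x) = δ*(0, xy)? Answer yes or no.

State sequence: 0 -b-> 4 -b-> 4 -c-> 5 -b-> 1 -a-> 0 -c-> 6 -a-> 4 -a-> 0

After x (step 2): 4. After xy (step 8): 0.
They differ (4 ≠ 0), so y is not a cycle from the state after x; this split is not the one the pumping-lemma construction produces, and pumping y need not keep the string in L(N).

no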